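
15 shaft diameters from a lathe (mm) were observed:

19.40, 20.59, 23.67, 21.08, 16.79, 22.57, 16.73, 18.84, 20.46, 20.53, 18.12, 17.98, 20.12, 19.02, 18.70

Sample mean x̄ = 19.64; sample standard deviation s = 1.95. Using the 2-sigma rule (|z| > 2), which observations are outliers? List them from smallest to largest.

23.67

Cutoffs at x̄ ± 2s: 19.64 ± 2·1.95 = [15.74, 23.54].
23.67: z = 2.07, |z| > 2 → outlier.
Every other value lies within [15.74, 23.54].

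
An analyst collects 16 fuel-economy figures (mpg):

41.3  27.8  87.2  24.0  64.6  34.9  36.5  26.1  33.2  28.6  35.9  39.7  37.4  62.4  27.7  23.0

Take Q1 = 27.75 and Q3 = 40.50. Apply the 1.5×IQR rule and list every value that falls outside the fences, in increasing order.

62.4, 64.6, 87.2

IQR = Q3 − Q1 = 40.50 − 27.75 = 12.75.
Lower fence = Q1 − 1.5·IQR = 27.75 − 19.125 = 8.625.
Upper fence = Q3 + 1.5·IQR = 40.50 + 19.125 = 59.625.
62.4 > 59.625 → outlier.
64.6 > 59.625 → outlier.
87.2 > 59.625 → outlier.
All remaining values lie within [8.625, 59.625].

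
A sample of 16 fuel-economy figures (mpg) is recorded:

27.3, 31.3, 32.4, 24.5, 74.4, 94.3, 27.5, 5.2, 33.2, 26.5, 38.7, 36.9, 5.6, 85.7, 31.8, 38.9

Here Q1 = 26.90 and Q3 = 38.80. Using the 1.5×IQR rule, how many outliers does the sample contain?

5

IQR = 11.90; fences at 26.90 − 17.85 = 9.05 and 38.80 + 17.85 = 56.65.
Outside the cutoffs: 5.2, 5.6, 74.4, 85.7, 94.3.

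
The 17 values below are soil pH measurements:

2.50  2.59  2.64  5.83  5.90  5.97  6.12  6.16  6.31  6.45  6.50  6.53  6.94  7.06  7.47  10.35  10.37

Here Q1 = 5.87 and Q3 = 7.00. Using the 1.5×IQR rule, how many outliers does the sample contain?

5

IQR = 1.13; fences at 5.87 − 1.695 = 4.175 and 7.00 + 1.695 = 8.695.
Outside the cutoffs: 2.50, 2.59, 2.64, 10.35, 10.37.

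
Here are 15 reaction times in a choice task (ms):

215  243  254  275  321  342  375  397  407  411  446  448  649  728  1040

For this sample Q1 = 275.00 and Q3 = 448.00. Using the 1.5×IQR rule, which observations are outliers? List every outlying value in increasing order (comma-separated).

728, 1040

IQR = Q3 − Q1 = 448.00 − 275.00 = 173.00.
Lower fence = Q1 − 1.5·IQR = 275.00 − 259.50 = 15.50.
Upper fence = Q3 + 1.5·IQR = 448.00 + 259.50 = 707.50.
728 > 707.50 → outlier.
1040 > 707.50 → outlier.
All remaining values lie within [15.50, 707.50].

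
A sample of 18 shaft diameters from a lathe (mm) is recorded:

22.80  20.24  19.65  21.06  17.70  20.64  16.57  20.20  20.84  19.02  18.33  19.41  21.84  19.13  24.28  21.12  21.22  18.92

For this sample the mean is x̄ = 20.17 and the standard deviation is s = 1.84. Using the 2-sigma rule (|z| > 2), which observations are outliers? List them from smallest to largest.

24.28

Cutoffs at x̄ ± 2s: 20.17 ± 2·1.84 = [16.49, 23.85].
24.28: z = 2.23, |z| > 2 → outlier.
Every other value lies within [16.49, 23.85].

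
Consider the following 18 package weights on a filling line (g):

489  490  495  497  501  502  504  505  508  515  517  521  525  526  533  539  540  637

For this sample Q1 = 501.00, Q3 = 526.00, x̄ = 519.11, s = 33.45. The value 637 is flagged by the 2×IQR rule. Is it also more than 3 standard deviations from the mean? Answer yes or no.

z = (637 − 519.11) / 33.45 = 3.52.
|z| = 3.52 > 3.

yes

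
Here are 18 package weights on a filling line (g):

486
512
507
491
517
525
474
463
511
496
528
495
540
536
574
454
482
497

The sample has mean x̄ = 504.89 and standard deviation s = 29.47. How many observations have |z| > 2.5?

0

Cutoffs: x̄ ± 2.5s = [431.215, 578.565].
Every value lies within the cutoffs.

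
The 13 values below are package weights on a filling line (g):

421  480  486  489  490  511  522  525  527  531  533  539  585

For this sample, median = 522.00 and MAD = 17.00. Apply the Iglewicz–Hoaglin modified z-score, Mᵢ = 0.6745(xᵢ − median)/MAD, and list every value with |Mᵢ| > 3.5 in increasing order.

421

|Mᵢ| > 3.5 ⇔ |xᵢ − 522.00| > 3.5·17.00/0.6745 = 88.21.
So outliers lie outside [433.79, 610.21].
421: M = -4.01 → outlier.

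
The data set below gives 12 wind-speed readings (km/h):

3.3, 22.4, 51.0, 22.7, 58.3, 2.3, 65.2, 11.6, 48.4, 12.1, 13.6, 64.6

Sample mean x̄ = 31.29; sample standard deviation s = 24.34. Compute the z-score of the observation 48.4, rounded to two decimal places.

0.70

z = (48.4 − 31.29) / 24.34 = 0.70.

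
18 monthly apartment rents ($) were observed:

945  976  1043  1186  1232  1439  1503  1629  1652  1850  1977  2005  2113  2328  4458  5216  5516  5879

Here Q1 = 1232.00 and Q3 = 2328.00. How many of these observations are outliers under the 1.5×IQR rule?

4

IQR = 1096.00; fences at 1232.00 − 1644.00 = -412.00 and 2328.00 + 1644.00 = 3972.00.
Outside the cutoffs: 4458, 5216, 5516, 5879.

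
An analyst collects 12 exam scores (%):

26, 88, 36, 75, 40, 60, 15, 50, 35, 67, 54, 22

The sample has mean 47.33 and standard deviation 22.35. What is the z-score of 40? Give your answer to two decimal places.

-0.33

z = (40 − 47.33) / 22.35 = -0.33.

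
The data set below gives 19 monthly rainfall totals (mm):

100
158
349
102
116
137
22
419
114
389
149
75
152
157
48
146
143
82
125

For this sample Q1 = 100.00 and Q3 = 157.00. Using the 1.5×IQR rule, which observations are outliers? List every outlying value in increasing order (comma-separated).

349, 389, 419

IQR = Q3 − Q1 = 157.00 − 100.00 = 57.00.
Lower fence = Q1 − 1.5·IQR = 100.00 − 85.50 = 14.50.
Upper fence = Q3 + 1.5·IQR = 157.00 + 85.50 = 242.50.
349 > 242.50 → outlier.
389 > 242.50 → outlier.
419 > 242.50 → outlier.
All remaining values lie within [14.50, 242.50].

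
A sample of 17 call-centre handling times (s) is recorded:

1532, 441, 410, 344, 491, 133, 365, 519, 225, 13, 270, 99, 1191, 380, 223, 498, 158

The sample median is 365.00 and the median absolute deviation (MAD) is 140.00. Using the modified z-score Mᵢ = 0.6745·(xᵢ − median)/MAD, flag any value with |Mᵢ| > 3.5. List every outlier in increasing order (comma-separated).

1191, 1532

|Mᵢ| > 3.5 ⇔ |xᵢ − 365.00| > 3.5·140.00/0.6745 = 726.46.
So outliers lie outside [-361.46, 1091.46].
1191: M = 3.98 → outlier.
1532: M = 5.62 → outlier.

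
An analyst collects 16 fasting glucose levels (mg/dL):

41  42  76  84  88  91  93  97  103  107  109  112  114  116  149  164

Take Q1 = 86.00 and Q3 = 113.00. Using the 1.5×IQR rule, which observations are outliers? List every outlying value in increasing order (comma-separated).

41, 42, 164

IQR = Q3 − Q1 = 113.00 − 86.00 = 27.00.
Lower fence = Q1 − 1.5·IQR = 86.00 − 40.50 = 45.50.
Upper fence = Q3 + 1.5·IQR = 113.00 + 40.50 = 153.50.
41 < 45.50 → outlier.
42 < 45.50 → outlier.
164 > 153.50 → outlier.
All remaining values lie within [45.50, 153.50].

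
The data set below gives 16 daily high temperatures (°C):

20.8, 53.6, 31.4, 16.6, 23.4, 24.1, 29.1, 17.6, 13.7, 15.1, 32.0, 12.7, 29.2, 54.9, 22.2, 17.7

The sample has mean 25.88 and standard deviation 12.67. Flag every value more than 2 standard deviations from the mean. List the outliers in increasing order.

Cutoffs at x̄ ± 2s: 25.88 ± 2·12.67 = [0.54, 51.22].
53.6: z = 2.19, |z| > 2 → outlier.
54.9: z = 2.29, |z| > 2 → outlier.
Every other value lies within [0.54, 51.22].

53.6, 54.9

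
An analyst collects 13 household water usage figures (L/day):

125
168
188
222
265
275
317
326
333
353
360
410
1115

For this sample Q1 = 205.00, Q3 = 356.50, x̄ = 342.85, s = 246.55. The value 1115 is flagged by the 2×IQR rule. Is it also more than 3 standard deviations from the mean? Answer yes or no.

z = (1115 − 342.85) / 246.55 = 3.13.
|z| = 3.13 > 3.

yes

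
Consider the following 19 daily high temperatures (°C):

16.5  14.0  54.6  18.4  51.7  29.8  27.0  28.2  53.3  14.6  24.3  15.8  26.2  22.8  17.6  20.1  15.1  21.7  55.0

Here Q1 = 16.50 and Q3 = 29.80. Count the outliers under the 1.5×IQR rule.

4

IQR = 13.30; fences at 16.50 − 19.95 = -3.45 and 29.80 + 19.95 = 49.75.
Outside the cutoffs: 51.7, 53.3, 54.6, 55.0.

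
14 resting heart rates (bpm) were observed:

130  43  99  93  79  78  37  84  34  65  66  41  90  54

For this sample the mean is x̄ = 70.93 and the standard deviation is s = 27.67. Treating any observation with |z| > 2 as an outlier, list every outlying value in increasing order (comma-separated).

130

Cutoffs at x̄ ± 2s: 70.93 ± 2·27.67 = [15.59, 126.27].
130: z = 2.13, |z| > 2 → outlier.
Every other value lies within [15.59, 126.27].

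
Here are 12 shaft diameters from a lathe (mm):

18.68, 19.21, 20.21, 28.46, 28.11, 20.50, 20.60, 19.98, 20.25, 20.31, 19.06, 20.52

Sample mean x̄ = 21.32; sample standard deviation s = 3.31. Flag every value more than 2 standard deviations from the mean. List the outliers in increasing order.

28.11, 28.46

Cutoffs at x̄ ± 2s: 21.32 ± 2·3.31 = [14.70, 27.94].
28.11: z = 2.05, |z| > 2 → outlier.
28.46: z = 2.16, |z| > 2 → outlier.
Every other value lies within [14.70, 27.94].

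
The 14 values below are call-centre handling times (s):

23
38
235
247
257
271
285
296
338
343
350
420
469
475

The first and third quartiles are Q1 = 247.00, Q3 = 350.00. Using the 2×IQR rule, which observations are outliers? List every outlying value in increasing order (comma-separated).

23, 38

IQR = Q3 − Q1 = 350.00 − 247.00 = 103.00.
Lower fence = Q1 − 2·IQR = 247.00 − 206.00 = 41.00.
Upper fence = Q3 + 2·IQR = 350.00 + 206.00 = 556.00.
23 < 41.00 → outlier.
38 < 41.00 → outlier.
All remaining values lie within [41.00, 556.00].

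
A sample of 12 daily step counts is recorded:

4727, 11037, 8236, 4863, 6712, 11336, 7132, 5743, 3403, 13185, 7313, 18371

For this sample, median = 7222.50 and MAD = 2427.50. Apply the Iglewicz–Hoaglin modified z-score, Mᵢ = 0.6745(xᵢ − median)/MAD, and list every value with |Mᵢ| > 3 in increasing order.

|Mᵢ| > 3 ⇔ |xᵢ − 7222.50| > 3·2427.50/0.6745 = 10796.89.
So outliers lie outside [-3574.39, 18019.39].
18371: M = 3.10 → outlier.

18371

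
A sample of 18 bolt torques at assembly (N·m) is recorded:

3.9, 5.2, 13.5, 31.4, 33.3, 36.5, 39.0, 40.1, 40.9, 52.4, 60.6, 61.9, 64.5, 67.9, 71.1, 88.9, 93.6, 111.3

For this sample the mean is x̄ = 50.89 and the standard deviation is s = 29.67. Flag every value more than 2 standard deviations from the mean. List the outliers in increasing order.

111.3

Cutoffs at x̄ ± 2s: 50.89 ± 2·29.67 = [-8.45, 110.23].
111.3: z = 2.04, |z| > 2 → outlier.
Every other value lies within [-8.45, 110.23].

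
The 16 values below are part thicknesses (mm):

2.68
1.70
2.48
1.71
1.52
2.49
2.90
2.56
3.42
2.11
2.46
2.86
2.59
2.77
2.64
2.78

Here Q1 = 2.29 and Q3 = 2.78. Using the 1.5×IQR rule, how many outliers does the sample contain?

1

IQR = 0.49; fences at 2.29 − 0.735 = 1.555 and 2.78 + 0.735 = 3.515.
Outside the cutoffs: 1.52.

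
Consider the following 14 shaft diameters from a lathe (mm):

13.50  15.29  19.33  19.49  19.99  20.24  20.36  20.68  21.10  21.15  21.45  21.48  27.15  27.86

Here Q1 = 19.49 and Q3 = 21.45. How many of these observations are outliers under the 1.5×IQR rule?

IQR = 1.96; fences at 19.49 − 2.94 = 16.55 and 21.45 + 2.94 = 24.39.
Outside the cutoffs: 13.50, 15.29, 27.15, 27.86.

4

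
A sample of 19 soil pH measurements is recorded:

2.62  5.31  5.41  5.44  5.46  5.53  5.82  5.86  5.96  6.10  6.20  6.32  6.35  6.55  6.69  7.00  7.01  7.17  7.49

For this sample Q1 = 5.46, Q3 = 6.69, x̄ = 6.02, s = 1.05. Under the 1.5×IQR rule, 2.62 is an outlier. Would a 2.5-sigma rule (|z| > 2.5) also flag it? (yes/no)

yes

z = (2.62 − 6.02) / 1.05 = -3.24.
|z| = 3.24 > 2.5.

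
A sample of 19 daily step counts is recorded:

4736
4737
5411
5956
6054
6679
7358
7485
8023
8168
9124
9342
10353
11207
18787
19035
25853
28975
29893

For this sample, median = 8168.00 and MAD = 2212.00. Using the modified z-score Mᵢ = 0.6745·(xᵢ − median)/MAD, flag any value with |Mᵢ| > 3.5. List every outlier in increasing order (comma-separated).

25853, 28975, 29893

|Mᵢ| > 3.5 ⇔ |xᵢ − 8168.00| > 3.5·2212.00/0.6745 = 11478.13.
So outliers lie outside [-3310.13, 19646.13].
25853: M = 5.39 → outlier.
28975: M = 6.34 → outlier.
29893: M = 6.62 → outlier.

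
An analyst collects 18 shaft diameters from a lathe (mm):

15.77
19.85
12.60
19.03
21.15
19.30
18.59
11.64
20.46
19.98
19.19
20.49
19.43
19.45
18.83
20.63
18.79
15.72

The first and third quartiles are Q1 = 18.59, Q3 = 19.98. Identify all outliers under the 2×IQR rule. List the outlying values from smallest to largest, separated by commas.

11.64, 12.60, 15.72, 15.77

IQR = Q3 − Q1 = 19.98 − 18.59 = 1.39.
Lower fence = Q1 − 2·IQR = 18.59 − 2.78 = 15.81.
Upper fence = Q3 + 2·IQR = 19.98 + 2.78 = 22.76.
11.64 < 15.81 → outlier.
12.60 < 15.81 → outlier.
15.72 < 15.81 → outlier.
15.77 < 15.81 → outlier.
All remaining values lie within [15.81, 22.76].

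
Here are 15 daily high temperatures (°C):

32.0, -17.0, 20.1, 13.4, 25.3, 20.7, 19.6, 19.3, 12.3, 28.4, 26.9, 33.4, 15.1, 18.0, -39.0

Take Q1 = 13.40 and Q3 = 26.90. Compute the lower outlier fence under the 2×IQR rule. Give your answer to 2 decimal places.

IQR = Q3 − Q1 = 26.90 − 13.40 = 13.50.
Lower fence = Q1 − 2·IQR = 13.40 − 27.00 = -13.60.
Upper fence = Q3 + 2·IQR = 26.90 + 27.00 = 53.90.

-13.60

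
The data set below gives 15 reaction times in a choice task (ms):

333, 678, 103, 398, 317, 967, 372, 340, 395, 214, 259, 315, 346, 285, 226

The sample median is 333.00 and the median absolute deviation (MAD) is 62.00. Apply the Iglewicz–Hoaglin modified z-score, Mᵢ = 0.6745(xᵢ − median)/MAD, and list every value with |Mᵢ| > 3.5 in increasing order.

|Mᵢ| > 3.5 ⇔ |xᵢ − 333.00| > 3.5·62.00/0.6745 = 321.72.
So outliers lie outside [11.28, 654.72].
678: M = 3.75 → outlier.
967: M = 6.90 → outlier.

678, 967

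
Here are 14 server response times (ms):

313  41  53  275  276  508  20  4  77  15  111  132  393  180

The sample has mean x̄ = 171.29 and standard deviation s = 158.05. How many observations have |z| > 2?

Cutoffs: x̄ ± 2s = [-144.81, 487.39].
Outside the cutoffs: 508.

1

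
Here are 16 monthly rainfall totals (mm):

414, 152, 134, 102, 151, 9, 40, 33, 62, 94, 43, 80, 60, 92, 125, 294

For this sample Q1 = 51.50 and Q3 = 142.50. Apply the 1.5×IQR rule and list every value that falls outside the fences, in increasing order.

294, 414

IQR = Q3 − Q1 = 142.50 − 51.50 = 91.00.
Lower fence = Q1 − 1.5·IQR = 51.50 − 136.50 = -85.00.
Upper fence = Q3 + 1.5·IQR = 142.50 + 136.50 = 279.00.
294 > 279.00 → outlier.
414 > 279.00 → outlier.
All remaining values lie within [-85.00, 279.00].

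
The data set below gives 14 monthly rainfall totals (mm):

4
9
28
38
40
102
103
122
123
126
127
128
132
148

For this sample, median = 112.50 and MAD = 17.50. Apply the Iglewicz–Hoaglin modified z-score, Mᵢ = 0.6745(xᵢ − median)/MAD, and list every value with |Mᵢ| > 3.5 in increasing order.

|Mᵢ| > 3.5 ⇔ |xᵢ − 112.50| > 3.5·17.50/0.6745 = 90.81.
So outliers lie outside [21.69, 203.31].
4: M = -4.18 → outlier.
9: M = -3.99 → outlier.

4, 9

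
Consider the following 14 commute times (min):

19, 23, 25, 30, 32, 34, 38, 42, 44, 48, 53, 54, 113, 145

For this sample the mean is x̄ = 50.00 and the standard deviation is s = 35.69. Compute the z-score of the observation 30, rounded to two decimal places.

-0.56

z = (30 − 50.00) / 35.69 = -0.56.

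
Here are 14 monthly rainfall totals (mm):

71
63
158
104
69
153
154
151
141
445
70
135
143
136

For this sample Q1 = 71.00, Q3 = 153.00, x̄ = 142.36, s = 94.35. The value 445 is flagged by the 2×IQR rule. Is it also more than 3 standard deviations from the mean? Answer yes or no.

yes

z = (445 − 142.36) / 94.35 = 3.21.
|z| = 3.21 > 3.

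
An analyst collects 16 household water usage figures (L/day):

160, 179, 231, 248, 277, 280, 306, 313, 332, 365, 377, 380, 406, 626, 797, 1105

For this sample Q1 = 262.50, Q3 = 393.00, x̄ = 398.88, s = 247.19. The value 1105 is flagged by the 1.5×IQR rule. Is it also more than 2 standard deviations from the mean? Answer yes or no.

yes

z = (1105 − 398.88) / 247.19 = 2.86.
|z| = 2.86 > 2.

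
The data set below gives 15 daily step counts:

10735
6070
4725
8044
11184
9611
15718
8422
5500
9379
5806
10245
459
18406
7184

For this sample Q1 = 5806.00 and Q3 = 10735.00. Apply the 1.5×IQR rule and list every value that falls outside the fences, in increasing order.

18406

IQR = Q3 − Q1 = 10735.00 − 5806.00 = 4929.00.
Lower fence = Q1 − 1.5·IQR = 5806.00 − 7393.50 = -1587.50.
Upper fence = Q3 + 1.5·IQR = 10735.00 + 7393.50 = 18128.50.
18406 > 18128.50 → outlier.
All remaining values lie within [-1587.50, 18128.50].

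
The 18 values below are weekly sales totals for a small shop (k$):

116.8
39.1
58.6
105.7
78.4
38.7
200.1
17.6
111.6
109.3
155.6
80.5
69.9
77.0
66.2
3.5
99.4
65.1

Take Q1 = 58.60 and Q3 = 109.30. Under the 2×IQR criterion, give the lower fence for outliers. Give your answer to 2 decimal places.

IQR = Q3 − Q1 = 109.30 − 58.60 = 50.70.
Lower fence = Q1 − 2·IQR = 58.60 − 101.40 = -42.80.
Upper fence = Q3 + 2·IQR = 109.30 + 101.40 = 210.70.

-42.80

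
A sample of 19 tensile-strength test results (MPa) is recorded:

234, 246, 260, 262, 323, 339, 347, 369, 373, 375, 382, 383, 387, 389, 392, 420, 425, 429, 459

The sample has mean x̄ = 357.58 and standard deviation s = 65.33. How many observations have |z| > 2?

Cutoffs: x̄ ± 2s = [226.92, 488.24].
Every value lies within the cutoffs.

0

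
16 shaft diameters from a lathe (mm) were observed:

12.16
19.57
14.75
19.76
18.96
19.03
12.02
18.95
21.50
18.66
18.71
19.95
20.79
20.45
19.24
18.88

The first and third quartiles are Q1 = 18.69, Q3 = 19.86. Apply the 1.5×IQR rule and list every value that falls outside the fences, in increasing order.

12.02, 12.16, 14.75

IQR = Q3 − Q1 = 19.86 − 18.69 = 1.17.
Lower fence = Q1 − 1.5·IQR = 18.69 − 1.755 = 16.935.
Upper fence = Q3 + 1.5·IQR = 19.86 + 1.755 = 21.615.
12.02 < 16.935 → outlier.
12.16 < 16.935 → outlier.
14.75 < 16.935 → outlier.
All remaining values lie within [16.935, 21.615].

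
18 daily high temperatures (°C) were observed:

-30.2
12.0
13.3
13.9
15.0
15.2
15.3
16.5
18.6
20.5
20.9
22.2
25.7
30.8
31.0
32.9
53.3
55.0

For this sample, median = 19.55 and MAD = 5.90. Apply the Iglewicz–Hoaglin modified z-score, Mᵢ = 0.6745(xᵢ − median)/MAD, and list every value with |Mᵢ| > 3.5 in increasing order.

-30.2, 53.3, 55.0

|Mᵢ| > 3.5 ⇔ |xᵢ − 19.55| > 3.5·5.90/0.6745 = 30.62.
So outliers lie outside [-11.07, 50.17].
-30.2: M = -5.69 → outlier.
53.3: M = 3.86 → outlier.
55.0: M = 4.05 → outlier.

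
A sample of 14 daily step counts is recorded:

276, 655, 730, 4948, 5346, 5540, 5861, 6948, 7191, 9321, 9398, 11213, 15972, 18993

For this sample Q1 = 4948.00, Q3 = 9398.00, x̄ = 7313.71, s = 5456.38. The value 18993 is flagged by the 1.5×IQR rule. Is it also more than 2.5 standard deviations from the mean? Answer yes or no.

z = (18993 − 7313.71) / 5456.38 = 2.14.
|z| = 2.14 ≤ 2.5.

no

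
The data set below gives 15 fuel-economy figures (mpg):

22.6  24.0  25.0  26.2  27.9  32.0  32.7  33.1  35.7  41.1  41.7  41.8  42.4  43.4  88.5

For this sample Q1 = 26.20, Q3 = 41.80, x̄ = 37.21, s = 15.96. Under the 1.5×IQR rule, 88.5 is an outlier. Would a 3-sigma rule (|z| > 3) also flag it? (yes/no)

yes

z = (88.5 − 37.21) / 15.96 = 3.21.
|z| = 3.21 > 3.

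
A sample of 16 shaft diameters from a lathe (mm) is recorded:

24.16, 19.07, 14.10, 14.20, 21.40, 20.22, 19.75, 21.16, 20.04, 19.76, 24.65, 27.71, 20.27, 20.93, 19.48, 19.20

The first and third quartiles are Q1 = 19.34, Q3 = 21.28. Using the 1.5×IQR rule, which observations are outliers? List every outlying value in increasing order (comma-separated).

14.10, 14.20, 24.65, 27.71

IQR = Q3 − Q1 = 21.28 − 19.34 = 1.94.
Lower fence = Q1 − 1.5·IQR = 19.34 − 2.91 = 16.43.
Upper fence = Q3 + 1.5·IQR = 21.28 + 2.91 = 24.19.
14.10 < 16.43 → outlier.
14.20 < 16.43 → outlier.
24.65 > 24.19 → outlier.
27.71 > 24.19 → outlier.
All remaining values lie within [16.43, 24.19].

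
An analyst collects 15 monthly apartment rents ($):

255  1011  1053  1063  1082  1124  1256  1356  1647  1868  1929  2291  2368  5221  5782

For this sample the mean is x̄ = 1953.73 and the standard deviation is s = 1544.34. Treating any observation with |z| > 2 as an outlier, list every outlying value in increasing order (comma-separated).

5221, 5782

Cutoffs at x̄ ± 2s: 1953.73 ± 2·1544.34 = [-1134.95, 5042.41].
5221: z = 2.12, |z| > 2 → outlier.
5782: z = 2.48, |z| > 2 → outlier.
Every other value lies within [-1134.95, 5042.41].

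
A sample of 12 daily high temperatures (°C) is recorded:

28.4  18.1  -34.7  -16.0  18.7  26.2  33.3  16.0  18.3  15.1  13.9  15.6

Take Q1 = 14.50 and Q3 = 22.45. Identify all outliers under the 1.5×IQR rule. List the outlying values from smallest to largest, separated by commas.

IQR = Q3 − Q1 = 22.45 − 14.50 = 7.95.
Lower fence = Q1 − 1.5·IQR = 14.50 − 11.925 = 2.575.
Upper fence = Q3 + 1.5·IQR = 22.45 + 11.925 = 34.375.
-34.7 < 2.575 → outlier.
-16.0 < 2.575 → outlier.
All remaining values lie within [2.575, 34.375].

-34.7, -16.0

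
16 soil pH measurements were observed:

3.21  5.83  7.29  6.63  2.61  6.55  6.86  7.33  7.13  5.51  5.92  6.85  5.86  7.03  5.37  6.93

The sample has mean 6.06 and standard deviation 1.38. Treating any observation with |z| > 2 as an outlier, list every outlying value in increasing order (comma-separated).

2.61, 3.21

Cutoffs at x̄ ± 2s: 6.06 ± 2·1.38 = [3.30, 8.82].
2.61: z = -2.50, |z| > 2 → outlier.
3.21: z = -2.07, |z| > 2 → outlier.
Every other value lies within [3.30, 8.82].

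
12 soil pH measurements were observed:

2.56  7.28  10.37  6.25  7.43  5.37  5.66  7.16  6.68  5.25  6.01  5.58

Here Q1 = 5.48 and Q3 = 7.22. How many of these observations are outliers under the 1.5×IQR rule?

IQR = 1.74; fences at 5.48 − 2.61 = 2.87 and 7.22 + 2.61 = 9.83.
Outside the cutoffs: 2.56, 10.37.

2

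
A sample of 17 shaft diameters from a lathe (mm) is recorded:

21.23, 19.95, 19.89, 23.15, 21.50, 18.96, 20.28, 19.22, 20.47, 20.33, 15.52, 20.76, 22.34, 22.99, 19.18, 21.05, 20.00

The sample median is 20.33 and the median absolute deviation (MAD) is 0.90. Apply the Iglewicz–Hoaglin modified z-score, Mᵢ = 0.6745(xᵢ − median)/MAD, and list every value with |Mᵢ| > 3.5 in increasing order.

|Mᵢ| > 3.5 ⇔ |xᵢ − 20.33| > 3.5·0.90/0.6745 = 4.67.
So outliers lie outside [15.66, 25.00].
15.52: M = -3.60 → outlier.

15.52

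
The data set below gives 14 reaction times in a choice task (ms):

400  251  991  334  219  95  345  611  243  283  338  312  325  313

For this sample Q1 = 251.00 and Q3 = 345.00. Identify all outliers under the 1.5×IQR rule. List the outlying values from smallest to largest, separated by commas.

IQR = Q3 − Q1 = 345.00 − 251.00 = 94.00.
Lower fence = Q1 − 1.5·IQR = 251.00 − 141.00 = 110.00.
Upper fence = Q3 + 1.5·IQR = 345.00 + 141.00 = 486.00.
95 < 110.00 → outlier.
611 > 486.00 → outlier.
991 > 486.00 → outlier.
All remaining values lie within [110.00, 486.00].

95, 611, 991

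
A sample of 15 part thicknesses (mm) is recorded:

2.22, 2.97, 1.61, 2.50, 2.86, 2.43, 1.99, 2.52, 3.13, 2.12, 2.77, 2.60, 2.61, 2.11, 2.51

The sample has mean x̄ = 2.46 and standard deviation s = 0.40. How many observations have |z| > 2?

1

Cutoffs: x̄ ± 2s = [1.66, 3.26].
Outside the cutoffs: 1.61.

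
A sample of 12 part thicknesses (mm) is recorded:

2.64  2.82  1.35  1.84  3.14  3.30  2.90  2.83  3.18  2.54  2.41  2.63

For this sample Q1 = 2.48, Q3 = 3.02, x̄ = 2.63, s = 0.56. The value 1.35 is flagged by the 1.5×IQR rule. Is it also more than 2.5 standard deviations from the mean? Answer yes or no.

z = (1.35 − 2.63) / 0.56 = -2.29.
|z| = 2.29 ≤ 2.5.

no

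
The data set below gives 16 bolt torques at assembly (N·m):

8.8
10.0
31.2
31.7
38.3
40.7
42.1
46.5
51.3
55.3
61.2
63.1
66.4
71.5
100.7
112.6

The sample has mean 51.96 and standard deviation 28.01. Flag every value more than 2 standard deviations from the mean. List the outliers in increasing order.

Cutoffs at x̄ ± 2s: 51.96 ± 2·28.01 = [-4.06, 107.98].
112.6: z = 2.16, |z| > 2 → outlier.
Every other value lies within [-4.06, 107.98].

112.6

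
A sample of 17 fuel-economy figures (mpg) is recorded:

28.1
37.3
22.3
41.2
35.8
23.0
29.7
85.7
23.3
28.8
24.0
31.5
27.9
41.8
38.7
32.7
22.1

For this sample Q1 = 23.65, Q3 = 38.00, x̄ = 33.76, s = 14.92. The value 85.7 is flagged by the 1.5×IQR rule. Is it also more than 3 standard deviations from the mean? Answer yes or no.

yes

z = (85.7 − 33.76) / 14.92 = 3.48.
|z| = 3.48 > 3.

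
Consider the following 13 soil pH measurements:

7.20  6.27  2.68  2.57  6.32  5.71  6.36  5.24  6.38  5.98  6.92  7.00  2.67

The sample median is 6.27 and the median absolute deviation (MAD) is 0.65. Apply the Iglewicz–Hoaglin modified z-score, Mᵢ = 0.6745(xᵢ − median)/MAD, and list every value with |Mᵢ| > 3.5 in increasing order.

|Mᵢ| > 3.5 ⇔ |xᵢ − 6.27| > 3.5·0.65/0.6745 = 3.37.
So outliers lie outside [2.90, 9.64].
2.57: M = -3.84 → outlier.
2.67: M = -3.74 → outlier.
2.68: M = -3.73 → outlier.

2.57, 2.67, 2.68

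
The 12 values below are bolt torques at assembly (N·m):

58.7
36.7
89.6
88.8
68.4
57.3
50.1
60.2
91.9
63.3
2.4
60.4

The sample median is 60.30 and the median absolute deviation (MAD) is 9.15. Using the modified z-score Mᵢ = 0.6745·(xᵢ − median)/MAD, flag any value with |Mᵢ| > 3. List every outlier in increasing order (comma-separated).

|Mᵢ| > 3 ⇔ |xᵢ − 60.30| > 3·9.15/0.6745 = 40.70.
So outliers lie outside [19.60, 101.00].
2.4: M = -4.27 → outlier.

2.4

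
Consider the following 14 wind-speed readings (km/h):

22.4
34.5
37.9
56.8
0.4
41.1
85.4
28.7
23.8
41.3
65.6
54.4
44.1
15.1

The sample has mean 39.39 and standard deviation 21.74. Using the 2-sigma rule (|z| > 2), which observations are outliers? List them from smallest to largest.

Cutoffs at x̄ ± 2s: 39.39 ± 2·21.74 = [-4.09, 82.87].
85.4: z = 2.12, |z| > 2 → outlier.
Every other value lies within [-4.09, 82.87].

85.4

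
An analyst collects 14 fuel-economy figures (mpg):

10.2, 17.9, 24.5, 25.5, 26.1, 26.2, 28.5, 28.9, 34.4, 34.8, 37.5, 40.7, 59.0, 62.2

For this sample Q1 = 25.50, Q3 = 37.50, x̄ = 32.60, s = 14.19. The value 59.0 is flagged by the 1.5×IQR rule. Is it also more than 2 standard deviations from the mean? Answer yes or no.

z = (59.0 − 32.60) / 14.19 = 1.86.
|z| = 1.86 ≤ 2.

no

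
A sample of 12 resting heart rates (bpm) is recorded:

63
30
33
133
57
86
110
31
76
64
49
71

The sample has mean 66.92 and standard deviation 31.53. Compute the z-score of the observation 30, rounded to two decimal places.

z = (30 − 66.92) / 31.53 = -1.17.

-1.17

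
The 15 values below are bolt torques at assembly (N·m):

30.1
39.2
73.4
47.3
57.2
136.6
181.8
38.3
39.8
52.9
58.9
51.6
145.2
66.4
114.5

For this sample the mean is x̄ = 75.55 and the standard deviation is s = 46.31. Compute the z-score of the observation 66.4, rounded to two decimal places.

-0.20

z = (66.4 − 75.55) / 46.31 = -0.20.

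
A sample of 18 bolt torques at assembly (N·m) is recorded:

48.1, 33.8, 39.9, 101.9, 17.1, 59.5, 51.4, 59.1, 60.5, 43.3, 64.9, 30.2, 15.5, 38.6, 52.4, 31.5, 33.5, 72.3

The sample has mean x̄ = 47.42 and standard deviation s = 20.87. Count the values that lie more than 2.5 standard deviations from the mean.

Cutoffs: x̄ ± 2.5s = [-4.755, 99.595].
Outside the cutoffs: 101.9.

1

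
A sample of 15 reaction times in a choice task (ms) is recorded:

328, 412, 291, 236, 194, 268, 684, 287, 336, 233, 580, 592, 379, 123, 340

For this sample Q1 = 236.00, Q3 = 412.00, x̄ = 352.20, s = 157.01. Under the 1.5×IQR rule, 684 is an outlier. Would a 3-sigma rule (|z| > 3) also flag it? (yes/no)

z = (684 − 352.20) / 157.01 = 2.11.
|z| = 2.11 ≤ 3.

no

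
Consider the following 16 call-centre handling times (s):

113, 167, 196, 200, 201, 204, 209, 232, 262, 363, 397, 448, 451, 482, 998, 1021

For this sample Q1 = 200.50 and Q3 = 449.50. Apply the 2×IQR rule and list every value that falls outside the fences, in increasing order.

998, 1021

IQR = Q3 − Q1 = 449.50 − 200.50 = 249.00.
Lower fence = Q1 − 2·IQR = 200.50 − 498.00 = -297.50.
Upper fence = Q3 + 2·IQR = 449.50 + 498.00 = 947.50.
998 > 947.50 → outlier.
1021 > 947.50 → outlier.
All remaining values lie within [-297.50, 947.50].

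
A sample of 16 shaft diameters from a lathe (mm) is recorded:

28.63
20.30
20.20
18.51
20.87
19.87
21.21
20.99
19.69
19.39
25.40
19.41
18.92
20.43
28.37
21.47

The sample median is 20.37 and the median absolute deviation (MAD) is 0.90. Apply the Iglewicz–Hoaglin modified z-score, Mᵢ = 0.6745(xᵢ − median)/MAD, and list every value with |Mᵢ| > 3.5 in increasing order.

|Mᵢ| > 3.5 ⇔ |xᵢ − 20.37| > 3.5·0.90/0.6745 = 4.67.
So outliers lie outside [15.70, 25.04].
25.40: M = 3.77 → outlier.
28.37: M = 6.00 → outlier.
28.63: M = 6.19 → outlier.

25.40, 28.37, 28.63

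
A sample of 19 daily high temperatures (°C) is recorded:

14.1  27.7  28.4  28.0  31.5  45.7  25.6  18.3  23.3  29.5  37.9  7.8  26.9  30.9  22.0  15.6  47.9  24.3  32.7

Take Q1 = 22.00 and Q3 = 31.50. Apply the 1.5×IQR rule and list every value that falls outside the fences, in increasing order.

IQR = Q3 − Q1 = 31.50 − 22.00 = 9.50.
Lower fence = Q1 − 1.5·IQR = 22.00 − 14.25 = 7.75.
Upper fence = Q3 + 1.5·IQR = 31.50 + 14.25 = 45.75.
47.9 > 45.75 → outlier.
All remaining values lie within [7.75, 45.75].

47.9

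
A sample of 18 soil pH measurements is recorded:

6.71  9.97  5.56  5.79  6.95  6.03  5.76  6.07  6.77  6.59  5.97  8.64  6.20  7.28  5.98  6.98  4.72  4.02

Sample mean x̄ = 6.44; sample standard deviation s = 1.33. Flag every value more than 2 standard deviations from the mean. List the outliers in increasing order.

Cutoffs at x̄ ± 2s: 6.44 ± 2·1.33 = [3.78, 9.10].
9.97: z = 2.65, |z| > 2 → outlier.
Every other value lies within [3.78, 9.10].

9.97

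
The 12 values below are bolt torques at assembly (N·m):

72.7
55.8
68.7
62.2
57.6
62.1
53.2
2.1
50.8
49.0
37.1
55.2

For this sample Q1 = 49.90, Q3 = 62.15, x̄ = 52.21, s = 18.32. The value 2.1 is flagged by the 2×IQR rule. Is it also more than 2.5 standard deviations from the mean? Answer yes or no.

yes

z = (2.1 − 52.21) / 18.32 = -2.74.
|z| = 2.74 > 2.5.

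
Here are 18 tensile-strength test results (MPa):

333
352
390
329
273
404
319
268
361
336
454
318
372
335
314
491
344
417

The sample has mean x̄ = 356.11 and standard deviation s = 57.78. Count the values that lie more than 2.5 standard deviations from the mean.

Cutoffs: x̄ ± 2.5s = [211.66, 500.56].
Every value lies within the cutoffs.

0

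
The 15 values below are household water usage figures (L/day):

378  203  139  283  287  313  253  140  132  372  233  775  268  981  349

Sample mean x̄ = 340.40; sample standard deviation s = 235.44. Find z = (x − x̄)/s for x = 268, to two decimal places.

z = (268 − 340.40) / 235.44 = -0.31.

-0.31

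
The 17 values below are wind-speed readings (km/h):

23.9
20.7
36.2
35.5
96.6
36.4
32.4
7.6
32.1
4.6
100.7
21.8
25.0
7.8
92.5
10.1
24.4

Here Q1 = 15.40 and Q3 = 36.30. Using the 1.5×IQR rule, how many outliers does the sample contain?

3

IQR = 20.90; fences at 15.40 − 31.35 = -15.95 and 36.30 + 31.35 = 67.65.
Outside the cutoffs: 92.5, 96.6, 100.7.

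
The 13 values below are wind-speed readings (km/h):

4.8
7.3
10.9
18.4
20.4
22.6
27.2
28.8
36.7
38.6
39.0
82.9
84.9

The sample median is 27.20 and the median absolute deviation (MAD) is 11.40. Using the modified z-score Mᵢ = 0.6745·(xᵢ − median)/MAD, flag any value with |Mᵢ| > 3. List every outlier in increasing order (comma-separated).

|Mᵢ| > 3 ⇔ |xᵢ − 27.20| > 3·11.40/0.6745 = 50.70.
So outliers lie outside [-23.50, 77.90].
82.9: M = 3.30 → outlier.
84.9: M = 3.41 → outlier.

82.9, 84.9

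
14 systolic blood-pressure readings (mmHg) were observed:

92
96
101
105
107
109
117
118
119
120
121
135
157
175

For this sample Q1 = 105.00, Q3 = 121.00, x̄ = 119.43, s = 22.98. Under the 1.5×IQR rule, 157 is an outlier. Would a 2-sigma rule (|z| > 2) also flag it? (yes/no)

z = (157 − 119.43) / 22.98 = 1.63.
|z| = 1.63 ≤ 2.

no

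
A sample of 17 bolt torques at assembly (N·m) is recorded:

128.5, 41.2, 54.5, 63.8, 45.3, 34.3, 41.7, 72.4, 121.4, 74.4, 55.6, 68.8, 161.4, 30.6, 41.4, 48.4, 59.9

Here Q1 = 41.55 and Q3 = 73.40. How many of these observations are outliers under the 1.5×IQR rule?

IQR = 31.85; fences at 41.55 − 47.775 = -6.225 and 73.40 + 47.775 = 121.175.
Outside the cutoffs: 121.4, 128.5, 161.4.

3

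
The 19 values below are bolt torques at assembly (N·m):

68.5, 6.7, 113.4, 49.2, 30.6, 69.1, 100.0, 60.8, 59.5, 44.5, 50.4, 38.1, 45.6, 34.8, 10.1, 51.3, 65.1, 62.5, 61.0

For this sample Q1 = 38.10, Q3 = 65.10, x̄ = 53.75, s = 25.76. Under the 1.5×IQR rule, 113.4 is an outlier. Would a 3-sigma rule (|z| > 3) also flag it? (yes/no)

no

z = (113.4 − 53.75) / 25.76 = 2.32.
|z| = 2.32 ≤ 3.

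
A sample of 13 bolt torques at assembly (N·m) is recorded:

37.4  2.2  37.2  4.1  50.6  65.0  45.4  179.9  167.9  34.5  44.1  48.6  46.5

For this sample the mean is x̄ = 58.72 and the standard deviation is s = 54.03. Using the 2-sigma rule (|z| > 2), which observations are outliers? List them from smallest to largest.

167.9, 179.9

Cutoffs at x̄ ± 2s: 58.72 ± 2·54.03 = [-49.34, 166.78].
167.9: z = 2.02, |z| > 2 → outlier.
179.9: z = 2.24, |z| > 2 → outlier.
Every other value lies within [-49.34, 166.78].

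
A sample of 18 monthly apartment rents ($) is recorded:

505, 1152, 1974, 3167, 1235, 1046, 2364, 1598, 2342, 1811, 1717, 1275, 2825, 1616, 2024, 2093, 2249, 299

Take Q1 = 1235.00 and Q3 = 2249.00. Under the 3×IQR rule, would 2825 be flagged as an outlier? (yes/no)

no

IQR = Q3 − Q1 = 2249.00 − 1235.00 = 1014.00.
Lower fence = Q1 − 3·IQR = 1235.00 − 3042.00 = -1807.00.
Upper fence = Q3 + 3·IQR = 2249.00 + 3042.00 = 5291.00.
2825 lies within [-1807.00, 5291.00].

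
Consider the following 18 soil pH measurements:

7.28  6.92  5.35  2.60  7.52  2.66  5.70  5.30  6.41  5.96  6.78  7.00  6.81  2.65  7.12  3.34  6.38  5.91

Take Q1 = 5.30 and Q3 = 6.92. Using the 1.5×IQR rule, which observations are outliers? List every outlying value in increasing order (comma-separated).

IQR = Q3 − Q1 = 6.92 − 5.30 = 1.62.
Lower fence = Q1 − 1.5·IQR = 5.30 − 2.43 = 2.87.
Upper fence = Q3 + 1.5·IQR = 6.92 + 2.43 = 9.35.
2.60 < 2.87 → outlier.
2.65 < 2.87 → outlier.
2.66 < 2.87 → outlier.
All remaining values lie within [2.87, 9.35].

2.60, 2.65, 2.66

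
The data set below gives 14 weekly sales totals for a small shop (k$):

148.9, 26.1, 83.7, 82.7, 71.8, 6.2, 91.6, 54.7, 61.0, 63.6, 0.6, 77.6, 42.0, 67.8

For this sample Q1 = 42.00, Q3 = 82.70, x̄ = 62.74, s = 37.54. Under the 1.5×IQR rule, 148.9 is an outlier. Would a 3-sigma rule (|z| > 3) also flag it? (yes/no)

no

z = (148.9 − 62.74) / 37.54 = 2.30.
|z| = 2.30 ≤ 3.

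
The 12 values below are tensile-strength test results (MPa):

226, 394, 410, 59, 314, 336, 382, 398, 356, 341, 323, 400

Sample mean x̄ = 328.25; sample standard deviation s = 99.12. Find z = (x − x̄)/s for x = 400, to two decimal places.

z = (400 − 328.25) / 99.12 = 0.72.

0.72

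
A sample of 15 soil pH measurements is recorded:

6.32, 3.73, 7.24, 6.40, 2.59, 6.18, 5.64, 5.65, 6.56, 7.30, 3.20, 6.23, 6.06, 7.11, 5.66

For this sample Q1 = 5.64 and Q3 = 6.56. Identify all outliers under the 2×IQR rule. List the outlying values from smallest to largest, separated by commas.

2.59, 3.20, 3.73

IQR = Q3 − Q1 = 6.56 − 5.64 = 0.92.
Lower fence = Q1 − 2·IQR = 5.64 − 1.84 = 3.80.
Upper fence = Q3 + 2·IQR = 6.56 + 1.84 = 8.40.
2.59 < 3.80 → outlier.
3.20 < 3.80 → outlier.
3.73 < 3.80 → outlier.
All remaining values lie within [3.80, 8.40].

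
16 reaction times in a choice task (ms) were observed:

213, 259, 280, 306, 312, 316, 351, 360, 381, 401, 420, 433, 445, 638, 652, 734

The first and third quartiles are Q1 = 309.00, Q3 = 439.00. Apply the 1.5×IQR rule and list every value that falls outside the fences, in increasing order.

IQR = Q3 − Q1 = 439.00 − 309.00 = 130.00.
Lower fence = Q1 − 1.5·IQR = 309.00 − 195.00 = 114.00.
Upper fence = Q3 + 1.5·IQR = 439.00 + 195.00 = 634.00.
638 > 634.00 → outlier.
652 > 634.00 → outlier.
734 > 634.00 → outlier.
All remaining values lie within [114.00, 634.00].

638, 652, 734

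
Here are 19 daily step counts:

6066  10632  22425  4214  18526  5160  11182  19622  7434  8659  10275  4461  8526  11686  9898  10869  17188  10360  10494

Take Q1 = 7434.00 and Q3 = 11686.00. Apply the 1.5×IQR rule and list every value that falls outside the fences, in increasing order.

IQR = Q3 − Q1 = 11686.00 − 7434.00 = 4252.00.
Lower fence = Q1 − 1.5·IQR = 7434.00 − 6378.00 = 1056.00.
Upper fence = Q3 + 1.5·IQR = 11686.00 + 6378.00 = 18064.00.
18526 > 18064.00 → outlier.
19622 > 18064.00 → outlier.
22425 > 18064.00 → outlier.
All remaining values lie within [1056.00, 18064.00].

18526, 19622, 22425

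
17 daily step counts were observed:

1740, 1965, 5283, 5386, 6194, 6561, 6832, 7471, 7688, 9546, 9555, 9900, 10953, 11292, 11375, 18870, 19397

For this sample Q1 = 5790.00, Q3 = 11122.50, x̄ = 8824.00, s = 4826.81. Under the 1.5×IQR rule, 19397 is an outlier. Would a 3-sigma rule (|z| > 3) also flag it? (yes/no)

z = (19397 − 8824.00) / 4826.81 = 2.19.
|z| = 2.19 ≤ 3.

no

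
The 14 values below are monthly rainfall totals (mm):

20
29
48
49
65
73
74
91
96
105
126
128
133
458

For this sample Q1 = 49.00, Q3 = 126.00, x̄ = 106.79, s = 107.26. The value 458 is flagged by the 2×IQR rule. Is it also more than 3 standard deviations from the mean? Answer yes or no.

yes

z = (458 − 106.79) / 107.26 = 3.27.
|z| = 3.27 > 3.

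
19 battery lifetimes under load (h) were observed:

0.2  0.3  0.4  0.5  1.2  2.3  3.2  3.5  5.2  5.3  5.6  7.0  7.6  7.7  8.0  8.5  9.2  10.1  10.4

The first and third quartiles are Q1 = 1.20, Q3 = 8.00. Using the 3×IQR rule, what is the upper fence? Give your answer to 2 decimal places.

IQR = Q3 − Q1 = 8.00 − 1.20 = 6.80.
Lower fence = Q1 − 3·IQR = 1.20 − 20.40 = -19.20.
Upper fence = Q3 + 3·IQR = 8.00 + 20.40 = 28.40.

28.40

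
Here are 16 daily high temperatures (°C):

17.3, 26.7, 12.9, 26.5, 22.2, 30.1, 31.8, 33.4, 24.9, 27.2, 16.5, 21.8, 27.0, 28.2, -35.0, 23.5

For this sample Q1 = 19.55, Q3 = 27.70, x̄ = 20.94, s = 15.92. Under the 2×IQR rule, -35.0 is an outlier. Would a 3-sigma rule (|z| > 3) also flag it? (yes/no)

z = (-35.0 − 20.94) / 15.92 = -3.51.
|z| = 3.51 > 3.

yes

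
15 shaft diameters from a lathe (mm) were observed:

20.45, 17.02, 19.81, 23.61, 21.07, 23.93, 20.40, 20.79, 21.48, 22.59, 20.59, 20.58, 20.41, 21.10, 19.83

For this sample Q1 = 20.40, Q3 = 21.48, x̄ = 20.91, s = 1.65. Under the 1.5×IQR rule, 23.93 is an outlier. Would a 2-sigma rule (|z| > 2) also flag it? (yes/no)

z = (23.93 − 20.91) / 1.65 = 1.83.
|z| = 1.83 ≤ 2.

no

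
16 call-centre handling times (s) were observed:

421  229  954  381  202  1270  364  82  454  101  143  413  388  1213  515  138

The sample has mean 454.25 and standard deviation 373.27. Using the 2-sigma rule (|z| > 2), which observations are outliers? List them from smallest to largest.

1213, 1270

Cutoffs at x̄ ± 2s: 454.25 ± 2·373.27 = [-292.29, 1200.79].
1213: z = 2.03, |z| > 2 → outlier.
1270: z = 2.19, |z| > 2 → outlier.
Every other value lies within [-292.29, 1200.79].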